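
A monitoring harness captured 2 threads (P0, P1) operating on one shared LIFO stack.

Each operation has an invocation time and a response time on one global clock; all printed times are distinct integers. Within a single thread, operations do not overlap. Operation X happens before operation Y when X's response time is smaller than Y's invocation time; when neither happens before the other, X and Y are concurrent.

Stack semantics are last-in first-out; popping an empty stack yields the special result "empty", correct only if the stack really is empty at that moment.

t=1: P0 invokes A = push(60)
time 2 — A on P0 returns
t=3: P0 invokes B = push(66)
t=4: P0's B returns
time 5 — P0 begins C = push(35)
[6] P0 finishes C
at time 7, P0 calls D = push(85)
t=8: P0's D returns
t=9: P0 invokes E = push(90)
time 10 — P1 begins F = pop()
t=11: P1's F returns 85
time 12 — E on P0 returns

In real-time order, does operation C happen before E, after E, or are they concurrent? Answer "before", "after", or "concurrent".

C spans [5,6], E spans [9,12]
resp(C)=6 < inv(E)=9

before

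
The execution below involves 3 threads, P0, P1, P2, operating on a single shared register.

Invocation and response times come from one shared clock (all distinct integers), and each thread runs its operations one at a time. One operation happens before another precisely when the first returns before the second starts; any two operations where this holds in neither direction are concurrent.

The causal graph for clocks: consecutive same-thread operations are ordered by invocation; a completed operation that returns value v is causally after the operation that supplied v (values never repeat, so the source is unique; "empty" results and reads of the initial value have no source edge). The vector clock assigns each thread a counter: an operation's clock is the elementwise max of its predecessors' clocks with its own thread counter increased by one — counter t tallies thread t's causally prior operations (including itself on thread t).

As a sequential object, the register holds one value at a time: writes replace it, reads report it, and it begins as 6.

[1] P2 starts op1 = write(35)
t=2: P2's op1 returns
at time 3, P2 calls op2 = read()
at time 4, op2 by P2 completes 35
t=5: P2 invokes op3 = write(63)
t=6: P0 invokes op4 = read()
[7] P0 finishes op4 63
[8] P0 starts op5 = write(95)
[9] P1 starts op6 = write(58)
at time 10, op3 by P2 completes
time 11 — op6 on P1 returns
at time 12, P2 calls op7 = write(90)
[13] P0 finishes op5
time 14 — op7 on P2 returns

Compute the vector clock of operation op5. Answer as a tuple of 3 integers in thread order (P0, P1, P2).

invoked at 1, op1 has no predecessors; its own P2 bump gives (0, 0, 1)
invoked at 9, op6 has no predecessors; its own P1 bump gives (0, 1, 0)
invoked at 3, op2 merges VC(op1)=(0, 0, 1) and bumps P2's slot → (0, 0, 2)
invoked at 5, op3 merges VC(op2)=(0, 0, 2) and bumps P2's slot → (0, 0, 3)
invoked at 12, op7 merges VC(op3)=(0, 0, 3) and bumps P2's slot → (0, 0, 4)
invoked at 6, op4 merges VC(op3)=(0, 0, 3) and bumps P0's slot → (1, 0, 3)
invoked at 8, op5 merges VC(op4)=(1, 0, 3) and bumps P0's slot → (2, 0, 3)
target: VC(op5) = (2, 0, 3)

(2, 0, 3)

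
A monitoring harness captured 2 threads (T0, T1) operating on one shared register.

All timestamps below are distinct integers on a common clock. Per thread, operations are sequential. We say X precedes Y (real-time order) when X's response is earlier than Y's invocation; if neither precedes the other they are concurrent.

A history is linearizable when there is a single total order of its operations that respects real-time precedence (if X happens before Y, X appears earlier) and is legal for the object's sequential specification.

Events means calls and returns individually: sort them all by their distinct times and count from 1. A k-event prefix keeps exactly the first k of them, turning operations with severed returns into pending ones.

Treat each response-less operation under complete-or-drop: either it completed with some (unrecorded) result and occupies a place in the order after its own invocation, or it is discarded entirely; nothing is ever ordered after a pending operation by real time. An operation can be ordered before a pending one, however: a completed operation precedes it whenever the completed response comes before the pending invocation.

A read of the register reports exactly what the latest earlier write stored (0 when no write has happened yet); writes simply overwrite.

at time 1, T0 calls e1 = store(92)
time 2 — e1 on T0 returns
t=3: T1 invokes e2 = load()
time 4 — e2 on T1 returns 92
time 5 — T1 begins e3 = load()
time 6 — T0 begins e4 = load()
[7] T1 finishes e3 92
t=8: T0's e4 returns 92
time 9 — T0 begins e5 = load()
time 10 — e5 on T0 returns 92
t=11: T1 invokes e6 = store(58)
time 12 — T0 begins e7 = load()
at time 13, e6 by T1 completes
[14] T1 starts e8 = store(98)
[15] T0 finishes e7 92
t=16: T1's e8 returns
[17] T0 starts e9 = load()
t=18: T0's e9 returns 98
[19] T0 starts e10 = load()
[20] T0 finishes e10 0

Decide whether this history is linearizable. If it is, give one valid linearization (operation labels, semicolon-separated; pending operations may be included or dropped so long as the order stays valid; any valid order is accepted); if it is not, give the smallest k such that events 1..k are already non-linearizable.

not linearizable — minimal violating prefix: 20 events

the violation lands at event 20, e10's response at time 20: events 1..19 linearize, events 1..20 do not
every one of the 6 real-time-consistent orders over 10 completed register ops fails the sequential spec
one such order, e1, e2, e3, e4, e5, e6, e7, e8, e9, e10, breaks at step 7 where e7 load() → 92 is illegal
one such order, e1, e2, e3, e4, e5, e6, e8, e7, e9, e10, breaks at step 8 where e7 load() → 92 is illegal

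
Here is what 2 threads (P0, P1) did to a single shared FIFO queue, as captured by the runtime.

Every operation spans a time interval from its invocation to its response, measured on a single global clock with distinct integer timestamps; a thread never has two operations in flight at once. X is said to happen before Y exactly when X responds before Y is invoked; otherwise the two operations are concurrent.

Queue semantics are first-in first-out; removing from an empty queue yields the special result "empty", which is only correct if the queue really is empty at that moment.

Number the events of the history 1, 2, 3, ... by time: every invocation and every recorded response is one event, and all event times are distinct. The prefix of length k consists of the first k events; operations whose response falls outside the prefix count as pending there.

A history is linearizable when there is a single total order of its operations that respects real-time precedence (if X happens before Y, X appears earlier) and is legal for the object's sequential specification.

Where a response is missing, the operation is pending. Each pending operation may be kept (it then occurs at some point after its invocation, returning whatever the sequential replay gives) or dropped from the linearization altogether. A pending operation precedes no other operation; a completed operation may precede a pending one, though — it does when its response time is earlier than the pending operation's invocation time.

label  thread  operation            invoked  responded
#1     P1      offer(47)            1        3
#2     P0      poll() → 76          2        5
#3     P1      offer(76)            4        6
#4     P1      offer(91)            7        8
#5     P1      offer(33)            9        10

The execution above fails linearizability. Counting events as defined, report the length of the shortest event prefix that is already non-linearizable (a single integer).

events 1..4 are linearizable; a witness order is #1:
after step 1 (#1 offer(47)): queue <47>
include event 5 — #2 responding at 5 — and every candidate order breaks
include/drop combinations of the 1 pending operation (#3) were all tried; none helps
sample order #1, #2 (pending dropped) stalls at step 2 — #2 poll() → 76 has no legal effect
sample order #2, #1 (pending dropped) stalls at step 1 — #2 poll() → 76 has no legal effect

5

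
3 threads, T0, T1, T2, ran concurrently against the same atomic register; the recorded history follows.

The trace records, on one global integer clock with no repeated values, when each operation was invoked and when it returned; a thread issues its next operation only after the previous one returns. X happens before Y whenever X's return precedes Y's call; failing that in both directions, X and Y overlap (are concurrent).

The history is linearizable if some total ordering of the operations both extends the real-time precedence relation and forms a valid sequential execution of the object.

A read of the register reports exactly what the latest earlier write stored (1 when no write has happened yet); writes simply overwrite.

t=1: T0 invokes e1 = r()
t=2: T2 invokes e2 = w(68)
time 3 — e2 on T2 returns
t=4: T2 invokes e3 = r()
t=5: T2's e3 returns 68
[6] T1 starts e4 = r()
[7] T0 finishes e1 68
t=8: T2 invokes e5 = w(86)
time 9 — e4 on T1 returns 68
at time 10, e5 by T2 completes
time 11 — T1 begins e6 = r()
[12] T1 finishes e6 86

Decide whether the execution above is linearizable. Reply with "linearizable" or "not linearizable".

linearizable

a witness: e2, e1, e3, e4, e5, e6
step 1: e2 w(68) — value 68
step 2: e1 r() → 68 — value 68
step 3: e3 r() → 68 — value 68
step 4: e4 r() → 68 — value 68
step 5: e5 w(86) — value 86
step 6: e6 r() → 86 — value 86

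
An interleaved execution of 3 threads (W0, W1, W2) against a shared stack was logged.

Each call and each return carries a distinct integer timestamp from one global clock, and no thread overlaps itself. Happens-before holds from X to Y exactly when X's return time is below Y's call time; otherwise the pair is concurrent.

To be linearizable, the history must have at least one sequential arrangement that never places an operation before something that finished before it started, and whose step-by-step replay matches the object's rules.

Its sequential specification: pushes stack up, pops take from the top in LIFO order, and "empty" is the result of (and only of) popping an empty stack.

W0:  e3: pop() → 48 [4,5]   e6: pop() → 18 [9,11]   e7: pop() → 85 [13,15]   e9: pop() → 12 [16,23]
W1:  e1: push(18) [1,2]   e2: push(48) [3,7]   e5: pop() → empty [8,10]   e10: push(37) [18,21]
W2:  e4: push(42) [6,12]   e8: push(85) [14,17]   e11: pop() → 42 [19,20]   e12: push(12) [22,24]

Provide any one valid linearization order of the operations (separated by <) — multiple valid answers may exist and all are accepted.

step 1: e1 push(18) — stack <18>
step 2: e2 push(48) — stack <18,48>
step 3: e3 pop() → 48 — stack <18>
step 4: e6 pop() → 18 — stack <>
step 5: e5 pop() → empty — stack <>
step 6: e4 push(42) — stack <42>
step 7: e8 push(85) — stack <42,85>
step 8: e7 pop() → 85 — stack <42>
step 9: e11 pop() → 42 — stack <>
step 10: e10 push(37) — stack <37>
step 11: e12 push(12) — stack <37,12>
step 12: e9 pop() → 12 — stack <37>

e1 < e2 < e3 < e6 < e5 < e4 < e8 < e7 < e11 < e10 < e12 < e9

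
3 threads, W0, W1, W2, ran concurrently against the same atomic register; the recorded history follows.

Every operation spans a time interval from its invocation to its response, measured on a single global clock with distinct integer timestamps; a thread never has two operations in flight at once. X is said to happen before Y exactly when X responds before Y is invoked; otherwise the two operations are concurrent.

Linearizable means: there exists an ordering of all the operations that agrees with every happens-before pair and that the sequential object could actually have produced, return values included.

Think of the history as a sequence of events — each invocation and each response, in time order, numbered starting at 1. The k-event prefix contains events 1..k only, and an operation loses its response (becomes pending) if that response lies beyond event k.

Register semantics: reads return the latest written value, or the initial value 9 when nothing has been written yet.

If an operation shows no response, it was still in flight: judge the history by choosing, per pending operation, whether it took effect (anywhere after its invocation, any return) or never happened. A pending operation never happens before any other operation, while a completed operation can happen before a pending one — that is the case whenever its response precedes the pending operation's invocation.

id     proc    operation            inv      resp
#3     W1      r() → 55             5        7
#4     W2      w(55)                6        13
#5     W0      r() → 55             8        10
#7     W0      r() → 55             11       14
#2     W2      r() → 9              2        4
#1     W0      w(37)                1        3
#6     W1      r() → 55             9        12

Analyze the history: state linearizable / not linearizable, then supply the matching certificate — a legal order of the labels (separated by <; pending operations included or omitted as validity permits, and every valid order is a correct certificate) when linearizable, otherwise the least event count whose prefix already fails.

linearizable — witness: #2 < #1 < #4 < #3 < #5 < #6 < #7

1. #2 r() → 9, leaving value 9
2. #1 w(37), leaving value 37
3. #4 w(55), leaving value 55
4. #3 r() → 55, leaving value 55
5. #5 r() → 55, leaving value 55
6. #6 r() → 55, leaving value 55
7. #7 r() → 55, leaving value 55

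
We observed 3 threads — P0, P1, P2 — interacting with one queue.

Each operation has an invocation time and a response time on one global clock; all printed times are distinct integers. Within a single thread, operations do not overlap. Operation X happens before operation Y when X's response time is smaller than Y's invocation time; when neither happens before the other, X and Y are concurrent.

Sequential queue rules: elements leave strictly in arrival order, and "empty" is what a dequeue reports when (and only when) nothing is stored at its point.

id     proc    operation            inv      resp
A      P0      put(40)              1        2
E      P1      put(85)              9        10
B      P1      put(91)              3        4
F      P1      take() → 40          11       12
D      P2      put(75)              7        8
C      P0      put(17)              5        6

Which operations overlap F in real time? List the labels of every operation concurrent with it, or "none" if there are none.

F runs from 11 to 12; window-overlapping ops are concurrent
A [1,2]: before
B [3,4]: before
C [5,6]: before
D [7,8]: before
E [9,10]: before

none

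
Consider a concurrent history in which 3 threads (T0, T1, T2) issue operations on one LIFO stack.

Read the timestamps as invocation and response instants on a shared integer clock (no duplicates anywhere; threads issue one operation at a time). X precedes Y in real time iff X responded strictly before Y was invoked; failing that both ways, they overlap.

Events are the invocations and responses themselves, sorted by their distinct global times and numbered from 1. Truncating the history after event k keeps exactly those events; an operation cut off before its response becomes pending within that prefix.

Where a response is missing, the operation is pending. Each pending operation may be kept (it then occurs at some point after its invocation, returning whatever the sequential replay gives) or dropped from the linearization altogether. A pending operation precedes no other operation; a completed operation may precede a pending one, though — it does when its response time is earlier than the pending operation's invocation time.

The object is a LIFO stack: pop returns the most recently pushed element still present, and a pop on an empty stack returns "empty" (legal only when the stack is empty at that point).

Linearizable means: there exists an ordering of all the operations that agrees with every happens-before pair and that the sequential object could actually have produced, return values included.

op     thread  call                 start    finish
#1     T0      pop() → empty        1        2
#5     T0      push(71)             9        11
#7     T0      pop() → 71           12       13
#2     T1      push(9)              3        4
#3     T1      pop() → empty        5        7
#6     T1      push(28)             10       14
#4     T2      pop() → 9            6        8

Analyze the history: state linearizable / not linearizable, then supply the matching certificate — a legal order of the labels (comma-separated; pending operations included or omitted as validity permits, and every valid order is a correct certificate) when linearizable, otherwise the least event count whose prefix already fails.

linearizable — witness: #1, #2, #4, #3, #5, #7, #6

1. #1 pop() → empty, leaving stack <>
2. #2 push(9), leaving stack <9>
3. #4 pop() → 9, leaving stack <>
4. #3 pop() → empty, leaving stack <>
5. #5 push(71), leaving stack <71>
6. #7 pop() → 71, leaving stack <>
7. #6 push(28), leaving stack <28>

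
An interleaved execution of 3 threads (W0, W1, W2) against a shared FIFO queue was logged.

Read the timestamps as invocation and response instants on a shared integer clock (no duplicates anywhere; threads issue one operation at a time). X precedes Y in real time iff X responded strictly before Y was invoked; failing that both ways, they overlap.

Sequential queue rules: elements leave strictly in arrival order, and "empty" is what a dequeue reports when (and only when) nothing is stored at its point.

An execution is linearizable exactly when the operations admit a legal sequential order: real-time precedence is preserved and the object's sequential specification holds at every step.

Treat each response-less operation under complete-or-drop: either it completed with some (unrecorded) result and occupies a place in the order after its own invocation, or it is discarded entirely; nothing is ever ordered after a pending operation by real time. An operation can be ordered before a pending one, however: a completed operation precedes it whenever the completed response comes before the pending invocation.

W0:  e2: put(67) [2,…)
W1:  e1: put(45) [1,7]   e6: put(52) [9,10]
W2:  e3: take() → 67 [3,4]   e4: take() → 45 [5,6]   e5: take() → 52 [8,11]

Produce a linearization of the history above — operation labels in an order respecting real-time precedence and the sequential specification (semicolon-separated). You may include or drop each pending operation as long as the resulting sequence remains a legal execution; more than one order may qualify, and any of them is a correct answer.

e2; e1; e3; e4; e6; e5

step 1: e2 put(67) (pending, included) — queue <67>
step 2: e1 put(45) — queue <67,45>
step 3: e3 take() → 67 — queue <45>
step 4: e4 take() → 45 — queue <>
step 5: e6 put(52) — queue <52>
step 6: e5 take() → 52 — queue <>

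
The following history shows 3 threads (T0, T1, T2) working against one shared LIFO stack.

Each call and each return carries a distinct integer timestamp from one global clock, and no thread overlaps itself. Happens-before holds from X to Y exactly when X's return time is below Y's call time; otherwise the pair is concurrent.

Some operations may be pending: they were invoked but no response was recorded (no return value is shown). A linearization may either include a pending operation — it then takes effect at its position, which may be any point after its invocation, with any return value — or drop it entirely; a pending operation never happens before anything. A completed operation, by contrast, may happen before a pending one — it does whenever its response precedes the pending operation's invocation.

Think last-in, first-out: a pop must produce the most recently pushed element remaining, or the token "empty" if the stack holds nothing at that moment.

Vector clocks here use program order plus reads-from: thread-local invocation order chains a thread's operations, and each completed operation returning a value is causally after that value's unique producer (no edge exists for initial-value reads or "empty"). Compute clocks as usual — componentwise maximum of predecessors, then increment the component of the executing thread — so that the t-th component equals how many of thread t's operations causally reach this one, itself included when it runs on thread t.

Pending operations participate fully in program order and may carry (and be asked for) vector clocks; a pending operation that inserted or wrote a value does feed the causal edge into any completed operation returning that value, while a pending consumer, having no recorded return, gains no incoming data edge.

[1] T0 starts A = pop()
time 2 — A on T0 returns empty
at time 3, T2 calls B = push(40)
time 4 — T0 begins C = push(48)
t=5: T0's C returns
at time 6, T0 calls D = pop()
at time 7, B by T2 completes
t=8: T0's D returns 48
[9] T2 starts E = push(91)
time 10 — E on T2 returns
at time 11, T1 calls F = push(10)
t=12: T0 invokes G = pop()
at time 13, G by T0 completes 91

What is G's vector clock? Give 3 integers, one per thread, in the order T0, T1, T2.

root op B, invoked 3: fresh clock plus T2's own tick → (0, 0, 1)
root op F, invoked 11: fresh clock plus T1's own tick → (0, 1, 0)
root op A, invoked 1: fresh clock plus T0's own tick → (1, 0, 0)
from VC(B)=(0, 0, 1), E (invoked 9) maxes components and bumps T2 → (0, 0, 2)
from VC(A)=(1, 0, 0), C (invoked 4) maxes components and bumps T0 → (2, 0, 0)
from VC(C)=(2, 0, 0), D (invoked 6) maxes components and bumps T0 → (3, 0, 0)
from VC(D)=(3, 0, 0), VC(E)=(0, 0, 2), G (invoked 12) maxes components and bumps T0 → (4, 0, 2)
target: VC(G) = (4, 0, 2)

(4, 0, 2)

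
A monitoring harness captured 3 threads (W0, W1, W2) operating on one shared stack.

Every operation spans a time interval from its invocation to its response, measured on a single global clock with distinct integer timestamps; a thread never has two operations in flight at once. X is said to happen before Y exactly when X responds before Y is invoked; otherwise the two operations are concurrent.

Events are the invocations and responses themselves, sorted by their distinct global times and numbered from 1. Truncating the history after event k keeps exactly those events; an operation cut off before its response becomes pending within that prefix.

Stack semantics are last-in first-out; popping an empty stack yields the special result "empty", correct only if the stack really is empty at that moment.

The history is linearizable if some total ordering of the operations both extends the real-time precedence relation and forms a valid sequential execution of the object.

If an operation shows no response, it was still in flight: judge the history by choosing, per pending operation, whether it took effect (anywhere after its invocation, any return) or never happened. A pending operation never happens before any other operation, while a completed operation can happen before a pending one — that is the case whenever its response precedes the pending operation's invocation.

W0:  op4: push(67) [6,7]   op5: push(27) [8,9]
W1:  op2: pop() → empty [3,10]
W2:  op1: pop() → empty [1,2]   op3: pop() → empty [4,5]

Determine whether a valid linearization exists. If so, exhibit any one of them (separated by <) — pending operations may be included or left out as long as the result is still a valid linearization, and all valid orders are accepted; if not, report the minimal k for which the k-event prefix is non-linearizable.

after step 1 (op1 pop() → empty): stack <>
after step 2 (op2 pop() → empty): stack <>
after step 3 (op3 pop() → empty): stack <>
after step 4 (op4 push(67)): stack <67>
after step 5 (op5 push(27)): stack <67,27>

linearizable — witness: op1 < op2 < op3 < op4 < op5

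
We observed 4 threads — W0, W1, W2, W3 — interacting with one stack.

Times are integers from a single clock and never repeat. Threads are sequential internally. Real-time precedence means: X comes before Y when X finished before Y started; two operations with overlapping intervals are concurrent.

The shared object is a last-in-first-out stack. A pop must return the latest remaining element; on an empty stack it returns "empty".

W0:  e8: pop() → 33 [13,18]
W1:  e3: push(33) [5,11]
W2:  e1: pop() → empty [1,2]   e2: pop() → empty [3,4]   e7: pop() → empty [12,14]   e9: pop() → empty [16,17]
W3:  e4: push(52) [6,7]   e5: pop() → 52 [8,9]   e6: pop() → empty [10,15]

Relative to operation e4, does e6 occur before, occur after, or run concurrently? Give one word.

after

e6 spans [10,15], e4 spans [6,7]
resp(e4)=7 < inv(e6)=10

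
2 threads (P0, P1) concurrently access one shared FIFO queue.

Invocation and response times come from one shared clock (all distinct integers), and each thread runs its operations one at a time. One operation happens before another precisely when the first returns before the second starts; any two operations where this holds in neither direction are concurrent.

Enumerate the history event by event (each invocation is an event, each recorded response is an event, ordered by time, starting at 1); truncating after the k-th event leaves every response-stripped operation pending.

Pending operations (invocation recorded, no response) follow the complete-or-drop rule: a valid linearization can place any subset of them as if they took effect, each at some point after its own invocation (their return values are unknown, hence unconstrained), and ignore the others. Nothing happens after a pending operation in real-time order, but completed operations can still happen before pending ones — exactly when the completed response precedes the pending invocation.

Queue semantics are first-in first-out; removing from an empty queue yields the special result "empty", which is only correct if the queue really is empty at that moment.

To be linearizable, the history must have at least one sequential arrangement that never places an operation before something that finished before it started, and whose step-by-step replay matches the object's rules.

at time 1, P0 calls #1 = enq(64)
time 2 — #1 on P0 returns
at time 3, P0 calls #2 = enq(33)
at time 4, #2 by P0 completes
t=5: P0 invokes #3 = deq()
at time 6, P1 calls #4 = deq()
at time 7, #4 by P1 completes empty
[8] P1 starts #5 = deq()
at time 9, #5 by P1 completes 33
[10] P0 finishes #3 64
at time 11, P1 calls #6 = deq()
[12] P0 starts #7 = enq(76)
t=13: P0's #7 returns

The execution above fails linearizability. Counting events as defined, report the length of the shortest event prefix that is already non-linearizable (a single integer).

7

events 1..6 are still linearizable — one witness is #1, #2:
step 1: #1 enq(64) — queue <64>
step 2: #2 enq(33) — queue <64,33>
include event 7 — #4 responding at 7 — and every candidate order breaks
including or dropping the 1 pending operation (#3) in any combination fails
e.g. #1, #2, #4 (pending dropped): illegal at step 3, since #4 deq() → empty cannot apply there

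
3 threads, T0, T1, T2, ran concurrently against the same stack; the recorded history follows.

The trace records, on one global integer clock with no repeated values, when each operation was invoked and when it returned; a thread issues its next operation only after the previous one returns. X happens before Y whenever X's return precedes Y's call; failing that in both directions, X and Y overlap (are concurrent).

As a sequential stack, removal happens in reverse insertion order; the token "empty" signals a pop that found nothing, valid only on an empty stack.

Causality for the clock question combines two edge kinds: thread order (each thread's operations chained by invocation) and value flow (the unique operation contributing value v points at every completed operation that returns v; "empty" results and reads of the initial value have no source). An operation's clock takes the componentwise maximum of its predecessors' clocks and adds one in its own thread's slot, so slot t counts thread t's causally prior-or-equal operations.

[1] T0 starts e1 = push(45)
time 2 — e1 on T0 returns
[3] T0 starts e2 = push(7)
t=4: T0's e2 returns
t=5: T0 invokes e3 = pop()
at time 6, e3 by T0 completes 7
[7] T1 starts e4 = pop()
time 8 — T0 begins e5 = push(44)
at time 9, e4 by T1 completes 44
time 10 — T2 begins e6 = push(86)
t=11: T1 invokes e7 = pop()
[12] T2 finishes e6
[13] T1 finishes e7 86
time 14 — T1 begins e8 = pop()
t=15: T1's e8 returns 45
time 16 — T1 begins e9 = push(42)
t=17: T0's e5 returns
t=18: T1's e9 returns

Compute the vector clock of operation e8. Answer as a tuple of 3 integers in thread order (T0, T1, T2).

no predecessors for e6 (invoked 10): T2 increments from zero → (0, 0, 1)
no predecessors for e1 (invoked 1): T0 increments from zero → (1, 0, 0)
merge at e2 (invoked 3): VC(e1)=(1, 0, 0), own-thread bump on T0 → (2, 0, 0)
merge at e3 (invoked 5): VC(e2)=(2, 0, 0), own-thread bump on T0 → (3, 0, 0)
merge at e5 (invoked 8): VC(e3)=(3, 0, 0), own-thread bump on T0 → (4, 0, 0)
merge at e4 (invoked 7): VC(e5)=(4, 0, 0), own-thread bump on T1 → (4, 1, 0)
merge at e7 (invoked 11): VC(e4)=(4, 1, 0), VC(e6)=(0, 0, 1), own-thread bump on T1 → (4, 2, 1)
merge at e8 (invoked 14): VC(e1)=(1, 0, 0), VC(e7)=(4, 2, 1), own-thread bump on T1 → (4, 3, 1)
merge at e9 (invoked 16): VC(e8)=(4, 3, 1), own-thread bump on T1 → (4, 4, 1)
target: VC(e8) = (4, 3, 1)

(4, 3, 1)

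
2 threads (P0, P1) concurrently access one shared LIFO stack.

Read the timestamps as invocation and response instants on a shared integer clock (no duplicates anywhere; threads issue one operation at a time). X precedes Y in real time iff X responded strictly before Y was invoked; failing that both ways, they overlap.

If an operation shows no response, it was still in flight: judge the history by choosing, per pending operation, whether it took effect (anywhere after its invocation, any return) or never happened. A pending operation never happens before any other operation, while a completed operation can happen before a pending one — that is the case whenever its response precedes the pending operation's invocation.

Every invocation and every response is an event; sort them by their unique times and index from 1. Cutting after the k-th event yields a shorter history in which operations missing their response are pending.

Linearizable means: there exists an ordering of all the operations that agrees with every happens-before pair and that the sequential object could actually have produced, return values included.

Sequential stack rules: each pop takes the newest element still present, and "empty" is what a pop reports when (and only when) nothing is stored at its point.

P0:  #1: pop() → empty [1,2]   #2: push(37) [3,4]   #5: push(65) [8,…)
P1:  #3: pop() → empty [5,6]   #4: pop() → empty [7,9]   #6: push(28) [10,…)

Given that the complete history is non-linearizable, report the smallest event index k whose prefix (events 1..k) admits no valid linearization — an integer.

events 1..5 are linearizable, e.g. via #1, #2:
1. #1 pop() → empty, leaving stack <>
2. #2 push(37), leaving stack <37>
at event 6 (#3's time-6 response) nothing linearizes any more
one such order, #1, #2, #3, breaks at step 3 where #3 pop() → empty is illegal

6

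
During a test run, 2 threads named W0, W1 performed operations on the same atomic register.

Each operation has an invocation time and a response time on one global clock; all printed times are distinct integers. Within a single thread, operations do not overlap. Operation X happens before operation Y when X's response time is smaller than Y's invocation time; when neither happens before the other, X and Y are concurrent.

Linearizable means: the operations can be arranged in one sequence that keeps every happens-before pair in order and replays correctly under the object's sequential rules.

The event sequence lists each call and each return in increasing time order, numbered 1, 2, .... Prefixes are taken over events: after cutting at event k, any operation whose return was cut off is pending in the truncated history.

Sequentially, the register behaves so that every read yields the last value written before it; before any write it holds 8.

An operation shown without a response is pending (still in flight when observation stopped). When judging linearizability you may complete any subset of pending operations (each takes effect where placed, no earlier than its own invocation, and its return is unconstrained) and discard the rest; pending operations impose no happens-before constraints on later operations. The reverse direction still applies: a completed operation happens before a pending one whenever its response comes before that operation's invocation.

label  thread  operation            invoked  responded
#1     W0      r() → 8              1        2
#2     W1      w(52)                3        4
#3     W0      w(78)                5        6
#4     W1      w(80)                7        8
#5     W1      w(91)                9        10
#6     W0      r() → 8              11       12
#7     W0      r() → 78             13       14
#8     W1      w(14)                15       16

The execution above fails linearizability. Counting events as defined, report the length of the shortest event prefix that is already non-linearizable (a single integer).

12

one valid order for events 1..11 is #1, #2, #3, #4, #5:
after step 1 (#1 r() → 8): value 8
after step 2 (#2 w(52)): value 52
after step 3 (#3 w(78)): value 78
after step 4 (#4 w(80)): value 80
after step 5 (#5 w(91)): value 91
adding event 12 (#6 responds at 12) leaves no legal real-time order
sample order #1, #2, #3, #4, #5, #6 stalls at step 6 — #6 r() → 8 has no legal effect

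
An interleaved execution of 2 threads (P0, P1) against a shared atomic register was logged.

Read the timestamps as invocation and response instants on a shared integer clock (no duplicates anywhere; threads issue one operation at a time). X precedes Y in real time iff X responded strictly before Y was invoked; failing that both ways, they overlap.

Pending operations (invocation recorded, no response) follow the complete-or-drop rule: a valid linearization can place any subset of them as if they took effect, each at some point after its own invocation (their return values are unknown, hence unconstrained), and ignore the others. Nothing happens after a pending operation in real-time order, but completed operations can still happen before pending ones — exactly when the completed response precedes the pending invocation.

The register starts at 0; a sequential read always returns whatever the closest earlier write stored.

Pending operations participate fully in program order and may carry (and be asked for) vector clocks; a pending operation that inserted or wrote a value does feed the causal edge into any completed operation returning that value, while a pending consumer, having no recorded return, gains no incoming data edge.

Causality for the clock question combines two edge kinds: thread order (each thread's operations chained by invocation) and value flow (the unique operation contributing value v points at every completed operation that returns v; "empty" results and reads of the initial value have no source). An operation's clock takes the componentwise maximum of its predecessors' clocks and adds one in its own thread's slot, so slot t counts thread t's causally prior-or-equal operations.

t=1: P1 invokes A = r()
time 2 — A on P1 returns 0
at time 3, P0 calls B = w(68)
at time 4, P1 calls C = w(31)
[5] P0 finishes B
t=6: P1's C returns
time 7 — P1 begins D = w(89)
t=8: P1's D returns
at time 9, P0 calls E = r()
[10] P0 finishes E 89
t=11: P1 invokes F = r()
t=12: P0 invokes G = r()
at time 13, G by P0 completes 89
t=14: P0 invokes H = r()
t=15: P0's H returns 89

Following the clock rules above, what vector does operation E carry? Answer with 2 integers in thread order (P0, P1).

A (invocation 1): nothing precedes it; P1's component alone gives (0, 1)
B (invocation 3): nothing precedes it; P0's component alone gives (1, 0)
C, invoked 4, takes VC(A)=(0, 1) under max, adds 1 for P1 → (0, 2)
D, invoked 7, takes VC(C)=(0, 2) under max, adds 1 for P1 → (0, 3)
F, invoked 11, takes VC(D)=(0, 3) under max, adds 1 for P1 → (0, 4)
E, invoked 9, takes VC(B)=(1, 0), VC(D)=(0, 3) under max, adds 1 for P0 → (2, 3)
G, invoked 12, takes VC(D)=(0, 3), VC(E)=(2, 3) under max, adds 1 for P0 → (3, 3)
H, invoked 14, takes VC(D)=(0, 3), VC(G)=(3, 3) under max, adds 1 for P0 → (4, 3)
target: VC(E) = (2, 3)

(2, 3)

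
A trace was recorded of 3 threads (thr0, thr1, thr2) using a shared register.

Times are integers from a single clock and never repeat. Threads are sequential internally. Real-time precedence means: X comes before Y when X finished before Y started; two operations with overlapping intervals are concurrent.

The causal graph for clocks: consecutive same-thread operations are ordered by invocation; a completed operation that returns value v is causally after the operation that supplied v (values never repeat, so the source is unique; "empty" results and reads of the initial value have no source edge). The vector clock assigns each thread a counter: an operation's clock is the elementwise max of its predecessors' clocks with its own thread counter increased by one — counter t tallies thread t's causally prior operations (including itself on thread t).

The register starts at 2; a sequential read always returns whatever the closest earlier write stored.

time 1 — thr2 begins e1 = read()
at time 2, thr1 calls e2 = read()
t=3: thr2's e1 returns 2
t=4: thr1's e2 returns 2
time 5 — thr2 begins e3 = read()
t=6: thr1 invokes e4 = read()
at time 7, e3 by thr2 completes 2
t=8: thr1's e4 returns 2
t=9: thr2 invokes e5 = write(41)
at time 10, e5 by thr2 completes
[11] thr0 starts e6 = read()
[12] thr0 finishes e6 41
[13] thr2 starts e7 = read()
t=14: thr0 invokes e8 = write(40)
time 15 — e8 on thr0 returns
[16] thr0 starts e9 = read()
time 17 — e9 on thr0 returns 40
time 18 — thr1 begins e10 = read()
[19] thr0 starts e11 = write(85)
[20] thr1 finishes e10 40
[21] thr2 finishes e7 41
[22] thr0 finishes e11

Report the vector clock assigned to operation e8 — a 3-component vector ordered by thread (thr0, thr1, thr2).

VC(e1, invoked at 1): no causal predecessors; +1 on thr2 → (0, 0, 1)
VC(e2, invoked at 2): no causal predecessors; +1 on thr1 → (0, 1, 0)
VC(e3, invoked at 5): max of VC(e1)=(0, 0, 1), then +1 on thread thr2 → (0, 0, 2)
VC(e4, invoked at 6): max of VC(e2)=(0, 1, 0), then +1 on thread thr1 → (0, 2, 0)
VC(e5, invoked at 9): max of VC(e3)=(0, 0, 2), then +1 on thread thr2 → (0, 0, 3)
VC(e7, invoked at 13): max of VC(e5)=(0, 0, 3), then +1 on thread thr2 → (0, 0, 4)
VC(e6, invoked at 11): max of VC(e5)=(0, 0, 3), then +1 on thread thr0 → (1, 0, 3)
VC(e8, invoked at 14): max of VC(e6)=(1, 0, 3), then +1 on thread thr0 → (2, 0, 3)
VC(e9, invoked at 16): max of VC(e8)=(2, 0, 3), then +1 on thread thr0 → (3, 0, 3)
VC(e11, invoked at 19): max of VC(e9)=(3, 0, 3), then +1 on thread thr0 → (4, 0, 3)
VC(e10, invoked at 18): max of VC(e4)=(0, 2, 0), VC(e8)=(2, 0, 3), then +1 on thread thr1 → (2, 3, 3)
target: VC(e8) = (2, 0, 3)

(2, 0, 3)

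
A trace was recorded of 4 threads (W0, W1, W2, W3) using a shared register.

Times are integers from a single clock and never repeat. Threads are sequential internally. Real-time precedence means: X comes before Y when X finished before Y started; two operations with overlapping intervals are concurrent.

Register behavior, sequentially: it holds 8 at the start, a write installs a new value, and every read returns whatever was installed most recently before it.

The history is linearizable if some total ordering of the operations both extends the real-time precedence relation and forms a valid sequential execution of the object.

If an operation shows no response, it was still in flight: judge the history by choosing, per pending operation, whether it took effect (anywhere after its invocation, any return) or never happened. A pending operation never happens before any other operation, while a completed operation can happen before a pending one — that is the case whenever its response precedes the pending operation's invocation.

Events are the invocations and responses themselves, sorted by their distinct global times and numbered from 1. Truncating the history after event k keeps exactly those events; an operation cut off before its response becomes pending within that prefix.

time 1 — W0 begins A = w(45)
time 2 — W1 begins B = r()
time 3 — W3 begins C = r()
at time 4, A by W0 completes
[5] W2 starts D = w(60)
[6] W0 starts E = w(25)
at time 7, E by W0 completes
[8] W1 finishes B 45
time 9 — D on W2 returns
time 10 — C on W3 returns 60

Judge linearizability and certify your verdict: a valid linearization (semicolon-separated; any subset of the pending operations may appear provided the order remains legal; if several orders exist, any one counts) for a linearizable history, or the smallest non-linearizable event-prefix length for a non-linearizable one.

after step 1 (A w(45)): value 45
after step 2 (B r() → 45): value 45
after step 3 (D w(60)): value 60
after step 4 (C r() → 60): value 60
after step 5 (E w(25)): value 25

linearizable — witness: A; B; D; C; E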